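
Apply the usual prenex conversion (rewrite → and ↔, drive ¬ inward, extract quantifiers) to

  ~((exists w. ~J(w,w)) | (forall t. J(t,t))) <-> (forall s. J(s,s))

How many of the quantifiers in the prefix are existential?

3

First replace A → B with ¬A ∨ B; A ↔ B as (¬A ∨ B) ∧ (¬B ∨ A).
  (~~((exists w. ~J(w,w)) | (forall t. J(t,t))) | (forall s. J(s,s))) & (~(forall s. J(s,s)) | ~((exists w. ~J(w,w)) | (forall t. J(t,t))))
Push ¬ through the quantifiers and connectives to reach negation normal form:
  ((exists w. ~J(w,w)) | (forall t. J(t,t)) | (forall s. J(s,s))) & ((exists s. ~J(s,s)) | (forall w. J(w,w)) & (exists t. ~J(t,t)))
Rename bound variables to avoid capture: s↦y, w↦q, t↦p.
  ((exists w. ~J(w,w)) | (forall t. J(t,t)) | (forall s. J(s,s))) & ((exists y. ~J(y,y)) | (forall q. J(q,q)) & (exists p. ~J(p,p)))
Pull the quantifiers to the front (each side's bound variable is not free in the other side):
  exists w. forall t. forall s. exists y. forall q. exists p. ((~J(w,w) | J(t,t) | J(s,s)) & (~J(y,y) | J(q,q) & ~J(p,p)))
The prefix is exists w forall t forall s exists y forall q exists p: 3 universal, 3 existential.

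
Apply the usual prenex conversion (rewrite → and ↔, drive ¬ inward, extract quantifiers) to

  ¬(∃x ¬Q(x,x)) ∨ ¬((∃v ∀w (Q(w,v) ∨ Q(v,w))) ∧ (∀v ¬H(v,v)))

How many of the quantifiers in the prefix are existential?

Drive negations inward (¬∀x A ≡ ∃x ¬A, ¬∃x A ≡ ∀x ¬A, De Morgan for ∧/∨):
  (∀x Q(x,x)) ∨ (∀v ∃w (¬Q(w,v) ∧ ¬Q(v,w))) ∨ (∃v H(v,v))
Rename bound variables to avoid capture: v↦u1.
  (∀x Q(x,x)) ∨ (∀v ∃w (¬Q(w,v) ∧ ¬Q(v,w))) ∨ (∃u1 H(u1,u1))
Pull the quantifiers to the front (each side's bound variable is not free in the other side):
  ∀x ∀v ∃w ∃u1 (Q(x,x) ∨ ¬Q(w,v) ∧ ¬Q(v,w) ∨ H(u1,u1))
The prefix is ∀x ∀v ∃w ∃u1: 2 universal, 2 existential.

2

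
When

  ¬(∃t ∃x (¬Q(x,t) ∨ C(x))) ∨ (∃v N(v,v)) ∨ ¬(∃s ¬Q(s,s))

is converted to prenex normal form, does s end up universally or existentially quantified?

universal

Push ¬ through the quantifiers and connectives to reach negation normal form:
  (∀t ∀x (Q(x,t) ∧ ¬C(x))) ∨ (∃v N(v,v)) ∨ (∀s Q(s,s))
Pull the quantifiers to the front (each side's bound variable is not free in the other side):
  ∀t ∀x ∃v ∀s (Q(x,t) ∧ ¬C(x) ∨ N(v,v) ∨ Q(s,s))
The quantifier ∃s sits under an odd number of negations, so it flips to ∀s.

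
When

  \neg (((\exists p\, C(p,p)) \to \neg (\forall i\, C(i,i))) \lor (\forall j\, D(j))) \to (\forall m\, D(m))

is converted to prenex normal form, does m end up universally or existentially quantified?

universal

First replace A → B with ¬A ∨ B.
  \neg \neg (\neg (\exists p\, C(p,p)) \lor \neg (\forall i\, C(i,i)) \lor (\forall j\, D(j))) \lor (\forall m\, D(m))
Drive negations inward (¬∀x A ≡ ∃x ¬A, ¬∃x A ≡ ∀x ¬A, De Morgan for ∧/∨):
  (\forall p\, \neg C(p,p)) \lor (\exists i\, \neg C(i,i)) \lor (\forall j\, D(j)) \lor (\forall m\, D(m))
All bound variables are already distinct, so no renaming is needed.
Finally move all quantifiers to the prefix:
  \forall p\, \exists i\, \forall j\, \forall m\, (\neg C(p,p) \lor \neg C(i,i) \lor D(j) \lor D(m))
The quantifier \forall m sits under an even number of negations (counting the antecedent side of each →), so it remains universal.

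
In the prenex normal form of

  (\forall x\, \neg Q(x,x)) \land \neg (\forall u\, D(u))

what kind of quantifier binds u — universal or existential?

existential

Drive negations inward (¬∀x A ≡ ∃x ¬A, ¬∃x A ≡ ∀x ¬A, De Morgan for ∧/∨):
  (\forall x\, \neg Q(x,x)) \land (\exists u\, \neg D(u))
Finally move all quantifiers to the prefix:
  \forall x\, \exists u\, (\neg Q(x,x) \land \neg D(u))
The quantifier \forall u sits under an odd number of negations, so it flips to \exists u.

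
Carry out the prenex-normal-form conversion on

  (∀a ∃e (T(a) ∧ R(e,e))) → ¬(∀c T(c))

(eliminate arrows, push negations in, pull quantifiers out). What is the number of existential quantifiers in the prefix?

2

Eliminate → and ↔ using ¬ and ∨.
  ¬(∀a ∃e (T(a) ∧ R(e,e))) ∨ ¬(∀c T(c))
Push ¬ through the quantifiers and connectives to reach negation normal form:
  (∃a ∀e (¬T(a) ∨ ¬R(e,e))) ∨ (∃c ¬T(c))
All bound variables are already distinct, so no renaming is needed.
Pull the quantifiers to the front (each side's bound variable is not free in the other side):
  ∃a ∀e ∃c (¬T(a) ∨ ¬R(e,e) ∨ ¬T(c))
The prefix is ∃a ∀e ∃c: 1 universal, 2 existential.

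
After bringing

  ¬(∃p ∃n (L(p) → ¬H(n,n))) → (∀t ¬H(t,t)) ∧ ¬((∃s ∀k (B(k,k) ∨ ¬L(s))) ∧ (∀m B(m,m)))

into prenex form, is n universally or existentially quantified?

First replace A → B with ¬A ∨ B.
  ¬¬(∃p ∃n (¬L(p) ∨ ¬H(n,n))) ∨ (∀t ¬H(t,t)) ∧ ¬((∃s ∀k (B(k,k) ∨ ¬L(s))) ∧ (∀m B(m,m)))
Move each ¬ inward, flipping quantifiers it crosses:
  (∃p ∃n (¬L(p) ∨ ¬H(n,n))) ∨ (∀t ¬H(t,t)) ∧ ((∀s ∃k (¬B(k,k) ∧ L(s))) ∨ (∃m ¬B(m,m)))
All bound variables are already distinct, so no renaming is needed.
Finally move all quantifiers to the prefix:
  ∃p ∃n ∀t ∀s ∃k ∃m (¬L(p) ∨ ¬H(n,n) ∨ ¬H(t,t) ∧ (¬B(k,k) ∧ L(s) ∨ ¬B(m,m)))
The quantifier ∃n sits under an even number of negations (counting the antecedent side of each →), so it remains existential.

existential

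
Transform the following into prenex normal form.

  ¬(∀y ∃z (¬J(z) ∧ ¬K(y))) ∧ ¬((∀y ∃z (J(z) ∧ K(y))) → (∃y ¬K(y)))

∃y ∀z ∀s ∃u ∀u1 ((J(z) ∨ K(y)) ∧ J(u) ∧ K(s) ∧ K(u1))

First replace A → B with ¬A ∨ B.
  ¬(∀y ∃z (¬J(z) ∧ ¬K(y))) ∧ ¬(¬(∀y ∃z (J(z) ∧ K(y))) ∨ (∃y ¬K(y)))
Drive negations inward (¬∀x A ≡ ∃x ¬A, ¬∃x A ≡ ∀x ¬A, De Morgan for ∧/∨):
  (∃y ∀z (J(z) ∨ K(y))) ∧ (∀y ∃z (J(z) ∧ K(y))) ∧ (∀y K(y))
Rename bound variables to avoid capture: y↦s, z↦u, y↦u1.
  (∃y ∀z (J(z) ∨ K(y))) ∧ (∀s ∃u (J(u) ∧ K(s))) ∧ (∀u1 K(u1))
Finally move all quantifiers to the prefix:
  ∃y ∀z ∀s ∃u ∀u1 ((J(z) ∨ K(y)) ∧ J(u) ∧ K(s) ∧ K(u1))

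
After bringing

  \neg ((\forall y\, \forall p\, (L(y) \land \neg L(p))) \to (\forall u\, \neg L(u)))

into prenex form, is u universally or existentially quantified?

Rewrite implications/biconditionals: A → B as ¬A ∨ B.
  \neg (\neg (\forall y\, \forall p\, (L(y) \land \neg L(p))) \lor (\forall u\, \neg L(u)))
Move each ¬ inward, flipping quantifiers it crosses:
  (\forall y\, \forall p\, (L(y) \land \neg L(p))) \land (\exists u\, L(u))
Finally move all quantifiers to the prefix:
  \forall y\, \forall p\, \exists u\, (L(y) \land \neg L(p) \land L(u))
The quantifier \forall u sits under an odd number of negations (counting the antecedent side of each →), so it flips to \exists u.

existential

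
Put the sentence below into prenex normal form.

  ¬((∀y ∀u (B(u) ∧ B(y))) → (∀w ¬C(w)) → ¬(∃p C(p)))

∀y ∀u ∀w ∃p (B(u) ∧ B(y) ∧ ¬C(w) ∧ C(p))

Eliminate → and ↔ using ¬ and ∨.
  ¬(¬(∀y ∀u (B(u) ∧ B(y))) ∨ ¬(∀w ¬C(w)) ∨ ¬(∃p C(p)))
Drive negations inward (¬∀x A ≡ ∃x ¬A, ¬∃x A ≡ ∀x ¬A, De Morgan for ∧/∨):
  (∀y ∀u (B(u) ∧ B(y))) ∧ (∀w ¬C(w)) ∧ (∃p C(p))
All bound variables are already distinct, so no renaming is needed.
Finally move all quantifiers to the prefix:
  ∀y ∀u ∀w ∃p (B(u) ∧ B(y) ∧ ¬C(w) ∧ C(p))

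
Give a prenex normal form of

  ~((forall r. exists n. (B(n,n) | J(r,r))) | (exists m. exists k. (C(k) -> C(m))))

exists r. forall n. forall m. forall k. (~B(n,n) & ~J(r,r) & C(k) & ~C(m))

Eliminate → and ↔ using ¬ and ∨.
  ~((forall r. exists n. (B(n,n) | J(r,r))) | (exists m. exists k. (~C(k) | C(m))))
Drive negations inward (¬∀x A ≡ ∃x ¬A, ¬∃x A ≡ ∀x ¬A, De Morgan for ∧/∨):
  (exists r. forall n. (~B(n,n) & ~J(r,r))) & (forall m. forall k. (C(k) & ~C(m)))
All bound variables are already distinct, so no renaming is needed.
Pull the quantifiers to the front (each side's bound variable is not free in the other side):
  exists r. forall n. forall m. forall k. (~B(n,n) & ~J(r,r) & C(k) & ~C(m))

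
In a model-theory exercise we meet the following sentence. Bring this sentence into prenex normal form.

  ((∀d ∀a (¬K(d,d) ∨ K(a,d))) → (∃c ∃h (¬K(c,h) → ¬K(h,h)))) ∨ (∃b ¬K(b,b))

∃d ∃a ∃c ∃h ∃b (K(d,d) ∧ ¬K(a,d) ∨ K(c,h) ∨ ¬K(h,h) ∨ ¬K(b,b))

Eliminate → and ↔ using ¬ and ∨.
  ¬(∀d ∀a (¬K(d,d) ∨ K(a,d))) ∨ (∃c ∃h (¬¬K(c,h) ∨ ¬K(h,h))) ∨ (∃b ¬K(b,b))
Drive negations inward (¬∀x A ≡ ∃x ¬A, ¬∃x A ≡ ∀x ¬A, De Morgan for ∧/∨):
  (∃d ∃a (K(d,d) ∧ ¬K(a,d))) ∨ (∃c ∃h (K(c,h) ∨ ¬K(h,h))) ∨ (∃b ¬K(b,b))
All bound variables are already distinct, so no renaming is needed.
Pull the quantifiers to the front (each side's bound variable is not free in the other side):
  ∃d ∃a ∃c ∃h ∃b (K(d,d) ∧ ¬K(a,d) ∨ K(c,h) ∨ ¬K(h,h) ∨ ¬K(b,b))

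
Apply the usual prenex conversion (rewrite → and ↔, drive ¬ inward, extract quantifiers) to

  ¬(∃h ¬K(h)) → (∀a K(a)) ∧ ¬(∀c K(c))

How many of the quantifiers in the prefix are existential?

2

Rewrite implications/biconditionals: A → B as ¬A ∨ B.
  ¬¬(∃h ¬K(h)) ∨ (∀a K(a)) ∧ ¬(∀c K(c))
Push ¬ through the quantifiers and connectives to reach negation normal form:
  (∃h ¬K(h)) ∨ (∀a K(a)) ∧ (∃c ¬K(c))
All bound variables are already distinct, so no renaming is needed.
Finally move all quantifiers to the prefix:
  ∃h ∀a ∃c (¬K(h) ∨ K(a) ∧ ¬K(c))
The prefix is ∃h ∀a ∃c: 1 universal, 2 existential.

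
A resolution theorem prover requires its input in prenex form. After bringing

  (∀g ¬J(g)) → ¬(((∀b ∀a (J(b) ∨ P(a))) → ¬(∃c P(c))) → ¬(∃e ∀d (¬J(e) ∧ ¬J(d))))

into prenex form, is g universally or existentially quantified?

existential

Rewrite implications/biconditionals: A → B as ¬A ∨ B.
  ¬(∀g ¬J(g)) ∨ ¬(¬(¬(∀b ∀a (J(b) ∨ P(a))) ∨ ¬(∃c P(c))) ∨ ¬(∃e ∀d (¬J(e) ∧ ¬J(d))))
Drive negations inward (¬∀x A ≡ ∃x ¬A, ¬∃x A ≡ ∀x ¬A, De Morgan for ∧/∨):
  (∃g J(g)) ∨ ((∃b ∃a (¬J(b) ∧ ¬P(a))) ∨ (∀c ¬P(c))) ∧ (∃e ∀d (¬J(e) ∧ ¬J(d)))
Extract every quantifier outward, since the variables are now distinct and don't occur free across branches:
  ∃g ∃b ∃a ∀c ∃e ∀d (J(g) ∨ (¬J(b) ∧ ¬P(a) ∨ ¬P(c)) ∧ ¬J(e) ∧ ¬J(d))
The quantifier ∀g sits under an odd number of negations (counting the antecedent side of each →), so it flips to ∃g.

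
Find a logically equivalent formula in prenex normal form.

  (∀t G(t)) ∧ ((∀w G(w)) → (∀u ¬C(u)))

Eliminate → and ↔ using ¬ and ∨.
  (∀t G(t)) ∧ (¬(∀w G(w)) ∨ (∀u ¬C(u)))
Move each ¬ inward, flipping quantifiers it crosses:
  (∀t G(t)) ∧ ((∃w ¬G(w)) ∨ (∀u ¬C(u)))
Finally move all quantifiers to the prefix:
  ∀t ∃w ∀u (G(t) ∧ (¬G(w) ∨ ¬C(u)))

∀t ∃w ∀u (G(t) ∧ (¬G(w) ∨ ¬C(u)))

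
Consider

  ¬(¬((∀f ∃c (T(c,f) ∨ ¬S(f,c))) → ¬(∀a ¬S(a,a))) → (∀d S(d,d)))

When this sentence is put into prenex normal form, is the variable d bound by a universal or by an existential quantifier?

existential

Eliminate → and ↔ using ¬ and ∨.
  ¬(¬¬(¬(∀f ∃c (T(c,f) ∨ ¬S(f,c))) ∨ ¬(∀a ¬S(a,a))) ∨ (∀d S(d,d)))
Move each ¬ inward, flipping quantifiers it crosses:
  (∀f ∃c (T(c,f) ∨ ¬S(f,c))) ∧ (∀a ¬S(a,a)) ∧ (∃d ¬S(d,d))
All bound variables are already distinct, so no renaming is needed.
Extract every quantifier outward, since the variables are now distinct and don't occur free across branches:
  ∀f ∃c ∀a ∃d ((T(c,f) ∨ ¬S(f,c)) ∧ ¬S(a,a) ∧ ¬S(d,d))
The quantifier ∀d sits under an odd number of negations (counting the antecedent side of each →), so it flips to ∃d.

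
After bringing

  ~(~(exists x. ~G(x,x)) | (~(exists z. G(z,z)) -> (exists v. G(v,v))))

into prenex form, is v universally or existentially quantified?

universal

Eliminate → and ↔ using ¬ and ∨.
  ~(~(exists x. ~G(x,x)) | ~~(exists z. G(z,z)) | (exists v. G(v,v)))
Drive negations inward (¬∀x A ≡ ∃x ¬A, ¬∃x A ≡ ∀x ¬A, De Morgan for ∧/∨):
  (exists x. ~G(x,x)) & (forall z. ~G(z,z)) & (forall v. ~G(v,v))
All bound variables are already distinct, so no renaming is needed.
Extract every quantifier outward, since the variables are now distinct and don't occur free across branches:
  exists x. forall z. forall v. (~G(x,x) & ~G(z,z) & ~G(v,v))
The quantifier exists v sits under an odd number of negations (counting the antecedent side of each →), so it flips to forall v.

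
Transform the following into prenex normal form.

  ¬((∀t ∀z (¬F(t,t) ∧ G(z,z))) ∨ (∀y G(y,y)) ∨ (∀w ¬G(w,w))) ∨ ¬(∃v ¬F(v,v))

∃t ∃z ∃y ∃w ∀v ((F(t,t) ∨ ¬G(z,z)) ∧ ¬G(y,y) ∧ G(w,w) ∨ F(v,v))

Move each ¬ inward, flipping quantifiers it crosses:
  (∃t ∃z (F(t,t) ∨ ¬G(z,z))) ∧ (∃y ¬G(y,y)) ∧ (∃w G(w,w)) ∨ (∀v F(v,v))
All bound variables are already distinct, so no renaming is needed.
Pull the quantifiers to the front (each side's bound variable is not free in the other side):
  ∃t ∃z ∃y ∃w ∀v ((F(t,t) ∨ ¬G(z,z)) ∧ ¬G(y,y) ∧ G(w,w) ∨ F(v,v))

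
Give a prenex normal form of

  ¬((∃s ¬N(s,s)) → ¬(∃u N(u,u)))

∃s ∃u (¬N(s,s) ∧ N(u,u))

First replace A → B with ¬A ∨ B.
  ¬(¬(∃s ¬N(s,s)) ∨ ¬(∃u N(u,u)))
Move each ¬ inward, flipping quantifiers it crosses:
  (∃s ¬N(s,s)) ∧ (∃u N(u,u))
Extract every quantifier outward, since the variables are now distinct and don't occur free across branches:
  ∃s ∃u (¬N(s,s) ∧ N(u,u))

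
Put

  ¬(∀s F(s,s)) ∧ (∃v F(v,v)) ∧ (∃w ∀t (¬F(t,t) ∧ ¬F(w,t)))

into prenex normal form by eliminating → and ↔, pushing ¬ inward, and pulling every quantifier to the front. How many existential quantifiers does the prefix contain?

3

Drive negations inward (¬∀x A ≡ ∃x ¬A, ¬∃x A ≡ ∀x ¬A, De Morgan for ∧/∨):
  (∃s ¬F(s,s)) ∧ (∃v F(v,v)) ∧ (∃w ∀t (¬F(t,t) ∧ ¬F(w,t)))
All bound variables are already distinct, so no renaming is needed.
Pull the quantifiers to the front (each side's bound variable is not free in the other side):
  ∃s ∃v ∃w ∀t (¬F(s,s) ∧ F(v,v) ∧ ¬F(t,t) ∧ ¬F(w,t))
The prefix is ∃s ∃v ∃w ∀t: 1 universal, 3 existential.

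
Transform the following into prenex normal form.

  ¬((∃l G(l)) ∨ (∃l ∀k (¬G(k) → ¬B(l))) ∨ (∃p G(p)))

Rewrite implications/biconditionals: A → B as ¬A ∨ B.
  ¬((∃l G(l)) ∨ (∃l ∀k (¬¬G(k) ∨ ¬B(l))) ∨ (∃p G(p)))
Push ¬ through the quantifiers and connectives to reach negation normal form:
  (∀l ¬G(l)) ∧ (∀l ∃k (¬G(k) ∧ B(l))) ∧ (∀p ¬G(p))
Give each quantifier a distinct variable: l↦t.
  (∀l ¬G(l)) ∧ (∀t ∃k (¬G(k) ∧ B(t))) ∧ (∀p ¬G(p))
Pull the quantifiers to the front (each side's bound variable is not free in the other side):
  ∀l ∀t ∃k ∀p (¬G(l) ∧ ¬G(k) ∧ B(t) ∧ ¬G(p))

∀l ∀t ∃k ∀p (¬G(l) ∧ ¬G(k) ∧ B(t) ∧ ¬G(p))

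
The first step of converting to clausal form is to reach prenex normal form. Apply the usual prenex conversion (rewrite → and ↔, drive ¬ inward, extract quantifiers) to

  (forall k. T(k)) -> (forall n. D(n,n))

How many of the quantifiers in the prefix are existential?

1

Eliminate → and ↔ using ¬ and ∨.
  ~(forall k. T(k)) | (forall n. D(n,n))
Drive negations inward (¬∀x A ≡ ∃x ¬A, ¬∃x A ≡ ∀x ¬A, De Morgan for ∧/∨):
  (exists k. ~T(k)) | (forall n. D(n,n))
All bound variables are already distinct, so no renaming is needed.
Finally move all quantifiers to the prefix:
  exists k. forall n. (~T(k) | D(n,n))
The prefix is exists k forall n: 1 universal, 1 existential.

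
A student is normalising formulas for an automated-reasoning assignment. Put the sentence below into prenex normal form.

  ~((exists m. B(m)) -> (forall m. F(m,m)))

Eliminate → and ↔ using ¬ and ∨.
  ~(~(exists m. B(m)) | (forall m. F(m,m)))
Push ¬ through the quantifiers and connectives to reach negation normal form:
  (exists m. B(m)) & (exists m. ~F(m,m))
Give each quantifier a distinct variable: m↦u.
  (exists m. B(m)) & (exists u. ~F(u,u))
Pull the quantifiers to the front (each side's bound variable is not free in the other side):
  exists m. exists u. (B(m) & ~F(u,u))

exists m. exists u. (B(m) & ~F(u,u))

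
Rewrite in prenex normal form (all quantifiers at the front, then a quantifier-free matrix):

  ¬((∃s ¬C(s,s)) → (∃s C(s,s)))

∃s ∀q (¬C(s,s) ∧ ¬C(q,q))

Eliminate → and ↔ using ¬ and ∨.
  ¬(¬(∃s ¬C(s,s)) ∨ (∃s C(s,s)))
Move each ¬ inward, flipping quantifiers it crosses:
  (∃s ¬C(s,s)) ∧ (∀s ¬C(s,s))
Standardize variables apart so no two quantifiers bind the same name: s↦q.
  (∃s ¬C(s,s)) ∧ (∀q ¬C(q,q))
Extract every quantifier outward, since the variables are now distinct and don't occur free across branches:
  ∃s ∀q (¬C(s,s) ∧ ¬C(q,q))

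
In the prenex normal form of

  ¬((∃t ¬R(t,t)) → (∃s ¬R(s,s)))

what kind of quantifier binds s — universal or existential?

universal

First replace A → B with ¬A ∨ B.
  ¬(¬(∃t ¬R(t,t)) ∨ (∃s ¬R(s,s)))
Move each ¬ inward, flipping quantifiers it crosses:
  (∃t ¬R(t,t)) ∧ (∀s R(s,s))
All bound variables are already distinct, so no renaming is needed.
Extract every quantifier outward, since the variables are now distinct and don't occur free across branches:
  ∃t ∀s (¬R(t,t) ∧ R(s,s))
The quantifier ∃s sits under an odd number of negations (counting the antecedent side of each →), so it flips to ∀s.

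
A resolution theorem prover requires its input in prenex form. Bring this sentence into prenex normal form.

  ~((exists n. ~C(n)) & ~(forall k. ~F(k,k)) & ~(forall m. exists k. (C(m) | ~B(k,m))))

forall n. forall k. forall m. exists y1. (C(n) | ~F(k,k) | C(m) | ~B(y1,m))

Drive negations inward (¬∀x A ≡ ∃x ¬A, ¬∃x A ≡ ∀x ¬A, De Morgan for ∧/∨):
  (forall n. C(n)) | (forall k. ~F(k,k)) | (forall m. exists k. (C(m) | ~B(k,m)))
Give each quantifier a distinct variable: k↦y1.
  (forall n. C(n)) | (forall k. ~F(k,k)) | (forall m. exists y1. (C(m) | ~B(y1,m)))
Extract every quantifier outward, since the variables are now distinct and don't occur free across branches:
  forall n. forall k. forall m. exists y1. (C(n) | ~F(k,k) | C(m) | ~B(y1,m))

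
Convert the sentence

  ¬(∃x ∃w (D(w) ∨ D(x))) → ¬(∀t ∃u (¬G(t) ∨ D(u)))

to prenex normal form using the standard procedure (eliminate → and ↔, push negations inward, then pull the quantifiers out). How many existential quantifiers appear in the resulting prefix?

3

Rewrite implications/biconditionals: A → B as ¬A ∨ B.
  ¬¬(∃x ∃w (D(w) ∨ D(x))) ∨ ¬(∀t ∃u (¬G(t) ∨ D(u)))
Push ¬ through the quantifiers and connectives to reach negation normal form:
  (∃x ∃w (D(w) ∨ D(x))) ∨ (∃t ∀u (G(t) ∧ ¬D(u)))
All bound variables are already distinct, so no renaming is needed.
Finally move all quantifiers to the prefix:
  ∃x ∃w ∃t ∀u (D(w) ∨ D(x) ∨ G(t) ∧ ¬D(u))
The prefix is ∃x ∃w ∃t ∀u: 1 universal, 3 existential.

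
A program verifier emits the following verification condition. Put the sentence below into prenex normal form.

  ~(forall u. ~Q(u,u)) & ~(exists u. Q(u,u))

Move each ¬ inward, flipping quantifiers it crosses:
  (exists u. Q(u,u)) & (forall u. ~Q(u,u))
Give each quantifier a distinct variable: u↦s.
  (exists u. Q(u,u)) & (forall s. ~Q(s,s))
Finally move all quantifiers to the prefix:
  exists u. forall s. (Q(u,u) & ~Q(s,s))

exists u. forall s. (Q(u,u) & ~Q(s,s))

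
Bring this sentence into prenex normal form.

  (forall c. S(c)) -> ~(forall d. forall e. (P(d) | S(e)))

exists c. exists d. exists e. (~S(c) | ~P(d) & ~S(e))

First replace A → B with ¬A ∨ B.
  ~(forall c. S(c)) | ~(forall d. forall e. (P(d) | S(e)))
Push ¬ through the quantifiers and connectives to reach negation normal form:
  (exists c. ~S(c)) | (exists d. exists e. (~P(d) & ~S(e)))
All bound variables are already distinct, so no renaming is needed.
Pull the quantifiers to the front (each side's bound variable is not free in the other side):
  exists c. exists d. exists e. (~S(c) | ~P(d) & ~S(e))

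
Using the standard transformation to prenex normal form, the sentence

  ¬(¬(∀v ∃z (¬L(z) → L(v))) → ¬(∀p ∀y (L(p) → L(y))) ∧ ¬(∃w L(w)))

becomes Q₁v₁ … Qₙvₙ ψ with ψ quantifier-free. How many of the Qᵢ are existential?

2

Rewrite implications/biconditionals: A → B as ¬A ∨ B.
  ¬(¬¬(∀v ∃z (¬¬L(z) ∨ L(v))) ∨ ¬(∀p ∀y (¬L(p) ∨ L(y))) ∧ ¬(∃w L(w)))
Move each ¬ inward, flipping quantifiers it crosses:
  (∃v ∀z (¬L(z) ∧ ¬L(v))) ∧ ((∀p ∀y (¬L(p) ∨ L(y))) ∨ (∃w L(w)))
All bound variables are already distinct, so no renaming is needed.
Pull the quantifiers to the front (each side's bound variable is not free in the other side):
  ∃v ∀z ∀p ∀y ∃w (¬L(z) ∧ ¬L(v) ∧ (¬L(p) ∨ L(y) ∨ L(w)))
The prefix is ∃v ∀z ∀p ∀y ∃w: 3 universal, 2 existential.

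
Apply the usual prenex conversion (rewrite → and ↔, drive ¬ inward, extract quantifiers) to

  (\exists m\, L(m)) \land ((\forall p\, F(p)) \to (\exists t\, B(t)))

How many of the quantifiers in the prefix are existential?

3

First replace A → B with ¬A ∨ B.
  (\exists m\, L(m)) \land (\neg (\forall p\, F(p)) \lor (\exists t\, B(t)))
Push ¬ through the quantifiers and connectives to reach negation normal form:
  (\exists m\, L(m)) \land ((\exists p\, \neg F(p)) \lor (\exists t\, B(t)))
All bound variables are already distinct, so no renaming is needed.
Pull the quantifiers to the front (each side's bound variable is not free in the other side):
  \exists m\, \exists p\, \exists t\, (L(m) \land (\neg F(p) \lor B(t)))
The prefix is \exists m \exists p \exists t: 0 universal, 3 existential.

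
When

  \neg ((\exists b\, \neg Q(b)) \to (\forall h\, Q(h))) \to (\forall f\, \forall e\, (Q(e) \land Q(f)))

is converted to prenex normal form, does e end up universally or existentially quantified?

universal

First replace A → B with ¬A ∨ B.
  \neg \neg (\neg (\exists b\, \neg Q(b)) \lor (\forall h\, Q(h))) \lor (\forall f\, \forall e\, (Q(e) \land Q(f)))
Move each ¬ inward, flipping quantifiers it crosses:
  (\forall b\, Q(b)) \lor (\forall h\, Q(h)) \lor (\forall f\, \forall e\, (Q(e) \land Q(f)))
All bound variables are already distinct, so no renaming is needed.
Finally move all quantifiers to the prefix:
  \forall b\, \forall h\, \forall f\, \forall e\, (Q(b) \lor Q(h) \lor Q(e) \land Q(f))
The quantifier \forall e sits under an even number of negations (counting the antecedent side of each →), so it remains universal.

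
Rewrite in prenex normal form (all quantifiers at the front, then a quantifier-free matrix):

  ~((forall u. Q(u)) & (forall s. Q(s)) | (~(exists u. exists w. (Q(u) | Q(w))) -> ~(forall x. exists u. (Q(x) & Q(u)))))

exists u. exists s. forall q. forall w. forall x. exists a. ((~Q(u) | ~Q(s)) & ~Q(q) & ~Q(w) & Q(x) & Q(a))

Rewrite implications/biconditionals: A → B as ¬A ∨ B.
  ~((forall u. Q(u)) & (forall s. Q(s)) | ~~(exists u. exists w. (Q(u) | Q(w))) | ~(forall x. exists u. (Q(x) & Q(u))))
Push ¬ through the quantifiers and connectives to reach negation normal form:
  ((exists u. ~Q(u)) | (exists s. ~Q(s))) & (forall u. forall w. (~Q(u) & ~Q(w))) & (forall x. exists u. (Q(x) & Q(u)))
Standardize variables apart so no two quantifiers bind the same name: u↦q, u↦a.
  ((exists u. ~Q(u)) | (exists s. ~Q(s))) & (forall q. forall w. (~Q(q) & ~Q(w))) & (forall x. exists a. (Q(x) & Q(a)))
Pull the quantifiers to the front (each side's bound variable is not free in the other side):
  exists u. exists s. forall q. forall w. forall x. exists a. ((~Q(u) | ~Q(s)) & ~Q(q) & ~Q(w) & Q(x) & Q(a))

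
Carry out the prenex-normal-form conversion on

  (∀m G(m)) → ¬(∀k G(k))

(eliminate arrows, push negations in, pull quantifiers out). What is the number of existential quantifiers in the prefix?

2

First replace A → B with ¬A ∨ B.
  ¬(∀m G(m)) ∨ ¬(∀k G(k))
Push ¬ through the quantifiers and connectives to reach negation normal form:
  (∃m ¬G(m)) ∨ (∃k ¬G(k))
All bound variables are already distinct, so no renaming is needed.
Pull the quantifiers to the front (each side's bound variable is not free in the other side):
  ∃m ∃k (¬G(m) ∨ ¬G(k))
The prefix is ∃m ∃k: 0 universal, 2 existential.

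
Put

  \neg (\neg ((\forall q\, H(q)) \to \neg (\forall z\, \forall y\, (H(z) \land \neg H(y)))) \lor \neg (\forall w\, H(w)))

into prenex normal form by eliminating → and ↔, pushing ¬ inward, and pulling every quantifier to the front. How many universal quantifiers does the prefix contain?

1

First replace A → B with ¬A ∨ B.
  \neg (\neg (\neg (\forall q\, H(q)) \lor \neg (\forall z\, \forall y\, (H(z) \land \neg H(y)))) \lor \neg (\forall w\, H(w)))
Move each ¬ inward, flipping quantifiers it crosses:
  ((\exists q\, \neg H(q)) \lor (\exists z\, \exists y\, (\neg H(z) \lor H(y)))) \land (\forall w\, H(w))
All bound variables are already distinct, so no renaming is needed.
Finally move all quantifiers to the prefix:
  \exists q\, \exists z\, \exists y\, \forall w\, ((\neg H(q) \lor \neg H(z) \lor H(y)) \land H(w))
The prefix is \exists q \exists z \exists y \forall w: 1 universal, 3 existential.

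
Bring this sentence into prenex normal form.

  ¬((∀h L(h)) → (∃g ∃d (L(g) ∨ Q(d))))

∀h ∀g ∀d (L(h) ∧ ¬L(g) ∧ ¬Q(d))

Rewrite implications/biconditionals: A → B as ¬A ∨ B.
  ¬(¬(∀h L(h)) ∨ (∃g ∃d (L(g) ∨ Q(d))))
Push ¬ through the quantifiers and connectives to reach negation normal form:
  (∀h L(h)) ∧ (∀g ∀d (¬L(g) ∧ ¬Q(d)))
Pull the quantifiers to the front (each side's bound variable is not free in the other side):
  ∀h ∀g ∀d (L(h) ∧ ¬L(g) ∧ ¬Q(d))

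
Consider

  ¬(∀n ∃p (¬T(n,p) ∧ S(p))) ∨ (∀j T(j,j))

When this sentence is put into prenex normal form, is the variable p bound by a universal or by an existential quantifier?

universal

Push ¬ through the quantifiers and connectives to reach negation normal form:
  (∃n ∀p (T(n,p) ∨ ¬S(p))) ∨ (∀j T(j,j))
All bound variables are already distinct, so no renaming is needed.
Extract every quantifier outward, since the variables are now distinct and don't occur free across branches:
  ∃n ∀p ∀j (T(n,p) ∨ ¬S(p) ∨ T(j,j))
The quantifier ∃p sits under an odd number of negations, so it flips to ∀p.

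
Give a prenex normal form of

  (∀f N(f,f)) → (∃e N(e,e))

∃f ∃e (¬N(f,f) ∨ N(e,e))

Eliminate → and ↔ using ¬ and ∨.
  ¬(∀f N(f,f)) ∨ (∃e N(e,e))
Push ¬ through the quantifiers and connectives to reach negation normal form:
  (∃f ¬N(f,f)) ∨ (∃e N(e,e))
All bound variables are already distinct, so no renaming is needed.
Pull the quantifiers to the front (each side's bound variable is not free in the other side):
  ∃f ∃e (¬N(f,f) ∨ N(e,e))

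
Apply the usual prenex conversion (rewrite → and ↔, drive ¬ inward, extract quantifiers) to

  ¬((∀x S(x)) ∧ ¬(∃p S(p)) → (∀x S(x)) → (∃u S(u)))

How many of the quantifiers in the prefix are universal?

First replace A → B with ¬A ∨ B.
  ¬(¬((∀x S(x)) ∧ ¬(∃p S(p))) ∨ ¬(∀x S(x)) ∨ (∃u S(u)))
Push ¬ through the quantifiers and connectives to reach negation normal form:
  (∀x S(x)) ∧ (∀p ¬S(p)) ∧ (∀x S(x)) ∧ (∀u ¬S(u))
Rename bound variables to avoid capture: x↦b.
  (∀x S(x)) ∧ (∀p ¬S(p)) ∧ (∀b S(b)) ∧ (∀u ¬S(u))
Pull the quantifiers to the front (each side's bound variable is not free in the other side):
  ∀x ∀p ∀b ∀u (S(x) ∧ ¬S(p) ∧ S(b) ∧ ¬S(u))
The prefix is ∀x ∀p ∀b ∀u: 4 universal, 0 existential.

4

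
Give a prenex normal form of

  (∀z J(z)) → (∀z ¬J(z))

∃z ∀w1 (¬J(z) ∨ ¬J(w1))

First replace A → B with ¬A ∨ B.
  ¬(∀z J(z)) ∨ (∀z ¬J(z))
Push ¬ through the quantifiers and connectives to reach negation normal form:
  (∃z ¬J(z)) ∨ (∀z ¬J(z))
Standardize variables apart so no two quantifiers bind the same name: z↦w1.
  (∃z ¬J(z)) ∨ (∀w1 ¬J(w1))
Pull the quantifiers to the front (each side's bound variable is not free in the other side):
  ∃z ∀w1 (¬J(z) ∨ ¬J(w1))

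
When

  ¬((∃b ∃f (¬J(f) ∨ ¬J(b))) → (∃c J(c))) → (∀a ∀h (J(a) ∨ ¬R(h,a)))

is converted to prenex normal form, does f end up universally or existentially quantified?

First replace A → B with ¬A ∨ B.
  ¬¬(¬(∃b ∃f (¬J(f) ∨ ¬J(b))) ∨ (∃c J(c))) ∨ (∀a ∀h (J(a) ∨ ¬R(h,a)))
Drive negations inward (¬∀x A ≡ ∃x ¬A, ¬∃x A ≡ ∀x ¬A, De Morgan for ∧/∨):
  (∀b ∀f (J(f) ∧ J(b))) ∨ (∃c J(c)) ∨ (∀a ∀h (J(a) ∨ ¬R(h,a)))
Pull the quantifiers to the front (each side's bound variable is not free in the other side):
  ∀b ∀f ∃c ∀a ∀h (J(f) ∧ J(b) ∨ J(c) ∨ J(a) ∨ ¬R(h,a))
The quantifier ∃f sits under an odd number of negations (counting the antecedent side of each →), so it flips to ∀f.

universal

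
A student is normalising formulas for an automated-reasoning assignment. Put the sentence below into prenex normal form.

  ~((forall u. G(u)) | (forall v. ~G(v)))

exists u. exists v. (~G(u) & G(v))

Push ¬ through the quantifiers and connectives to reach negation normal form:
  (exists u. ~G(u)) & (exists v. G(v))
Extract every quantifier outward, since the variables are now distinct and don't occur free across branches:
  exists u. exists v. (~G(u) & G(v))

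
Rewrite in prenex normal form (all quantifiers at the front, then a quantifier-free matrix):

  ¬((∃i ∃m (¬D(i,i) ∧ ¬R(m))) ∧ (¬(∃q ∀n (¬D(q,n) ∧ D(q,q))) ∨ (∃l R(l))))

∀i ∀m ∃q ∀n ∀l (D(i,i) ∨ R(m) ∨ ¬D(q,n) ∧ D(q,q) ∧ ¬R(l))

Drive negations inward (¬∀x A ≡ ∃x ¬A, ¬∃x A ≡ ∀x ¬A, De Morgan for ∧/∨):
  (∀i ∀m (D(i,i) ∨ R(m))) ∨ (∃q ∀n (¬D(q,n) ∧ D(q,q))) ∧ (∀l ¬R(l))
Finally move all quantifiers to the prefix:
  ∀i ∀m ∃q ∀n ∀l (D(i,i) ∨ R(m) ∨ ¬D(q,n) ∧ D(q,q) ∧ ¬R(l))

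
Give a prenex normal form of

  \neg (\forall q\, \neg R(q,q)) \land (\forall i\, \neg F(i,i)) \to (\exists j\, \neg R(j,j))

Eliminate → and ↔ using ¬ and ∨.
  \neg (\neg (\forall q\, \neg R(q,q)) \land (\forall i\, \neg F(i,i))) \lor (\exists j\, \neg R(j,j))
Drive negations inward (¬∀x A ≡ ∃x ¬A, ¬∃x A ≡ ∀x ¬A, De Morgan for ∧/∨):
  (\forall q\, \neg R(q,q)) \lor (\exists i\, F(i,i)) \lor (\exists j\, \neg R(j,j))
Extract every quantifier outward, since the variables are now distinct and don't occur free across branches:
  \forall q\, \exists i\, \exists j\, (\neg R(q,q) \lor F(i,i) \lor \neg R(j,j))

\forall q\, \exists i\, \exists j\, (\neg R(q,q) \lor F(i,i) \lor \neg R(j,j))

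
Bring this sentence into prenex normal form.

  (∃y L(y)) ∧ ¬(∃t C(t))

∃y ∀t (L(y) ∧ ¬C(t))

Push ¬ through the quantifiers and connectives to reach negation normal form:
  (∃y L(y)) ∧ (∀t ¬C(t))
Pull the quantifiers to the front (each side's bound variable is not free in the other side):
  ∃y ∀t (L(y) ∧ ¬C(t))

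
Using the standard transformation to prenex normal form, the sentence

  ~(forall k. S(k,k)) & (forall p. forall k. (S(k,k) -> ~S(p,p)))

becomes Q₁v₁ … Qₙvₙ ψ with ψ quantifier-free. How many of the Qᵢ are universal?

Rewrite implications/biconditionals: A → B as ¬A ∨ B.
  ~(forall k. S(k,k)) & (forall p. forall k. (~S(k,k) | ~S(p,p)))
Push ¬ through the quantifiers and connectives to reach negation normal form:
  (exists k. ~S(k,k)) & (forall p. forall k. (~S(k,k) | ~S(p,p)))
Standardize variables apart so no two quantifiers bind the same name: k↦a.
  (exists k. ~S(k,k)) & (forall p. forall a. (~S(a,a) | ~S(p,p)))
Finally move all quantifiers to the prefix:
  exists k. forall p. forall a. (~S(k,k) & (~S(a,a) | ~S(p,p)))
The prefix is exists k forall p forall a: 2 universal, 1 existential.

2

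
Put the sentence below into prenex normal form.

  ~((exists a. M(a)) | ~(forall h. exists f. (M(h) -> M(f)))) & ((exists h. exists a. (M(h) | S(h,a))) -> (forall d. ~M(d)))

First replace A → B with ¬A ∨ B.
  ~((exists a. M(a)) | ~(forall h. exists f. (~M(h) | M(f)))) & (~(exists h. exists a. (M(h) | S(h,a))) | (forall d. ~M(d)))
Drive negations inward (¬∀x A ≡ ∃x ¬A, ¬∃x A ≡ ∀x ¬A, De Morgan for ∧/∨):
  (forall a. ~M(a)) & (forall h. exists f. (~M(h) | M(f))) & ((forall h. forall a. (~M(h) & ~S(h,a))) | (forall d. ~M(d)))
Give each quantifier a distinct variable: h↦t, a↦r.
  (forall a. ~M(a)) & (forall h. exists f. (~M(h) | M(f))) & ((forall t. forall r. (~M(t) & ~S(t,r))) | (forall d. ~M(d)))
Finally move all quantifiers to the prefix:
  forall a. forall h. exists f. forall t. forall r. forall d. (~M(a) & (~M(h) | M(f)) & (~M(t) & ~S(t,r) | ~M(d)))

forall a. forall h. exists f. forall t. forall r. forall d. (~M(a) & (~M(h) | M(f)) & (~M(t) & ~S(t,r) | ~M(d)))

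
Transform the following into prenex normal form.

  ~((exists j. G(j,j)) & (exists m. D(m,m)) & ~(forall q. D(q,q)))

forall j. forall m. forall q. (~G(j,j) | ~D(m,m) | D(q,q))

Drive negations inward (¬∀x A ≡ ∃x ¬A, ¬∃x A ≡ ∀x ¬A, De Morgan for ∧/∨):
  (forall j. ~G(j,j)) | (forall m. ~D(m,m)) | (forall q. D(q,q))
Finally move all quantifiers to the prefix:
  forall j. forall m. forall q. (~G(j,j) | ~D(m,m) | D(q,q))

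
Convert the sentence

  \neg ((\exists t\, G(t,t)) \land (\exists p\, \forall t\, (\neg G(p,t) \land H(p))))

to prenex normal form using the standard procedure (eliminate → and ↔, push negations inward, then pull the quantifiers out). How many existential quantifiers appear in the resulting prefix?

Move each ¬ inward, flipping quantifiers it crosses:
  (\forall t\, \neg G(t,t)) \lor (\forall p\, \exists t\, (G(p,t) \lor \neg H(p)))
Give each quantifier a distinct variable: t↦u1.
  (\forall t\, \neg G(t,t)) \lor (\forall p\, \exists u1\, (G(p,u1) \lor \neg H(p)))
Extract every quantifier outward, since the variables are now distinct and don't occur free across branches:
  \forall t\, \forall p\, \exists u1\, (\neg G(t,t) \lor G(p,u1) \lor \neg H(p))
The prefix is \forall t \forall p \exists u1: 2 universal, 1 existential.

1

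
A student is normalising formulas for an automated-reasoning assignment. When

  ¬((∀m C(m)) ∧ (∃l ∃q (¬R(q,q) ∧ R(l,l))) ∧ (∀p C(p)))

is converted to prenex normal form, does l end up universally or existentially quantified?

universal

Drive negations inward (¬∀x A ≡ ∃x ¬A, ¬∃x A ≡ ∀x ¬A, De Morgan for ∧/∨):
  (∃m ¬C(m)) ∨ (∀l ∀q (R(q,q) ∨ ¬R(l,l))) ∨ (∃p ¬C(p))
All bound variables are already distinct, so no renaming is needed.
Finally move all quantifiers to the prefix:
  ∃m ∀l ∀q ∃p (¬C(m) ∨ R(q,q) ∨ ¬R(l,l) ∨ ¬C(p))
The quantifier ∃l sits under an odd number of negations, so it flips to ∀l.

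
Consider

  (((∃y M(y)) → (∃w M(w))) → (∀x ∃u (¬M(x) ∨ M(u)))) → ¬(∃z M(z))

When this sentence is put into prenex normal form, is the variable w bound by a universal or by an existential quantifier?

Eliminate → and ↔ using ¬ and ∨.
  ¬(¬(¬(∃y M(y)) ∨ (∃w M(w))) ∨ (∀x ∃u (¬M(x) ∨ M(u)))) ∨ ¬(∃z M(z))
Drive negations inward (¬∀x A ≡ ∃x ¬A, ¬∃x A ≡ ∀x ¬A, De Morgan for ∧/∨):
  ((∀y ¬M(y)) ∨ (∃w M(w))) ∧ (∃x ∀u (M(x) ∧ ¬M(u))) ∨ (∀z ¬M(z))
All bound variables are already distinct, so no renaming is needed.
Finally move all quantifiers to the prefix:
  ∀y ∃w ∃x ∀u ∀z ((¬M(y) ∨ M(w)) ∧ M(x) ∧ ¬M(u) ∨ ¬M(z))
The quantifier ∃w sits under an even number of negations (counting the antecedent side of each →), so it remains existential.

existential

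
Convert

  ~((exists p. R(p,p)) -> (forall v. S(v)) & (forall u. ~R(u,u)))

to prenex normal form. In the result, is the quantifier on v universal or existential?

First replace A → B with ¬A ∨ B.
  ~(~(exists p. R(p,p)) | (forall v. S(v)) & (forall u. ~R(u,u)))
Move each ¬ inward, flipping quantifiers it crosses:
  (exists p. R(p,p)) & ((exists v. ~S(v)) | (exists u. R(u,u)))
All bound variables are already distinct, so no renaming is needed.
Extract every quantifier outward, since the variables are now distinct and don't occur free across branches:
  exists p. exists v. exists u. (R(p,p) & (~S(v) | R(u,u)))
The quantifier forall v sits under an odd number of negations (counting the antecedent side of each →), so it flips to exists v.

existential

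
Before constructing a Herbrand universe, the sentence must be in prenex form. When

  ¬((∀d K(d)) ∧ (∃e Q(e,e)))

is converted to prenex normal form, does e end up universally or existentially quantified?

universal

Drive negations inward (¬∀x A ≡ ∃x ¬A, ¬∃x A ≡ ∀x ¬A, De Morgan for ∧/∨):
  (∃d ¬K(d)) ∨ (∀e ¬Q(e,e))
All bound variables are already distinct, so no renaming is needed.
Finally move all quantifiers to the prefix:
  ∃d ∀e (¬K(d) ∨ ¬Q(e,e))
The quantifier ∃e sits under an odd number of negations, so it flips to ∀e.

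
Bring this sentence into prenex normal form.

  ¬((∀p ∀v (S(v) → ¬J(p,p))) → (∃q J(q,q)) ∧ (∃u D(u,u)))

First replace A → B with ¬A ∨ B.
  ¬(¬(∀p ∀v (¬S(v) ∨ ¬J(p,p))) ∨ (∃q J(q,q)) ∧ (∃u D(u,u)))
Drive negations inward (¬∀x A ≡ ∃x ¬A, ¬∃x A ≡ ∀x ¬A, De Morgan for ∧/∨):
  (∀p ∀v (¬S(v) ∨ ¬J(p,p))) ∧ ((∀q ¬J(q,q)) ∨ (∀u ¬D(u,u)))
Pull the quantifiers to the front (each side's bound variable is not free in the other side):
  ∀p ∀v ∀q ∀u ((¬S(v) ∨ ¬J(p,p)) ∧ (¬J(q,q) ∨ ¬D(u,u)))

∀p ∀v ∀q ∀u ((¬S(v) ∨ ¬J(p,p)) ∧ (¬J(q,q) ∨ ¬D(u,u)))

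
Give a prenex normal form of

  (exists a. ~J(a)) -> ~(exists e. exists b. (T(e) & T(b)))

forall a. forall e. forall b. (J(a) | ~T(e) | ~T(b))

First replace A → B with ¬A ∨ B.
  ~(exists a. ~J(a)) | ~(exists e. exists b. (T(e) & T(b)))
Drive negations inward (¬∀x A ≡ ∃x ¬A, ¬∃x A ≡ ∀x ¬A, De Morgan for ∧/∨):
  (forall a. J(a)) | (forall e. forall b. (~T(e) | ~T(b)))
All bound variables are already distinct, so no renaming is needed.
Finally move all quantifiers to the prefix:
  forall a. forall e. forall b. (J(a) | ~T(e) | ~T(b))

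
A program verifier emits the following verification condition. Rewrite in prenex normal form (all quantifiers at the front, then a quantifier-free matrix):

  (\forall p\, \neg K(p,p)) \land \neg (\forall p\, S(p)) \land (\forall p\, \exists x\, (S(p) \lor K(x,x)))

\forall p\, \exists s\, \forall z1\, \exists x\, (\neg K(p,p) \land \neg S(s) \land (S(z1) \lor K(x,x)))

Drive negations inward (¬∀x A ≡ ∃x ¬A, ¬∃x A ≡ ∀x ¬A, De Morgan for ∧/∨):
  (\forall p\, \neg K(p,p)) \land (\exists p\, \neg S(p)) \land (\forall p\, \exists x\, (S(p) \lor K(x,x)))
Rename bound variables to avoid capture: p↦s, p↦z1.
  (\forall p\, \neg K(p,p)) \land (\exists s\, \neg S(s)) \land (\forall z1\, \exists x\, (S(z1) \lor K(x,x)))
Extract every quantifier outward, since the variables are now distinct and don't occur free across branches:
  \forall p\, \exists s\, \forall z1\, \exists x\, (\neg K(p,p) \land \neg S(s) \land (S(z1) \lor K(x,x)))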